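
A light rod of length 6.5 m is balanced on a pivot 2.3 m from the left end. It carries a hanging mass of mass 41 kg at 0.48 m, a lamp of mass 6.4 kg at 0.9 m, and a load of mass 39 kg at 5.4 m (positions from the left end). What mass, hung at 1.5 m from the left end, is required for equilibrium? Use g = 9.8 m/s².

m ≈ 46.7 kg

Taking torques about the pivot (at 2.3 m from the left end):
Hanging mass: 41 × 9.8 = 401.8 N down at 0.48 m → arm 1.82 m, τ = 401.8 × 1.82 = 731.3 N·m counterclockwise.
Lamp: 6.4 × 9.8 = 62.72 N down at 0.9 m → arm 1.4 m, τ = 62.72 × 1.4 = 87.81 N·m counterclockwise.
Load: 39 × 9.8 = 382.2 N down at 5.4 m → arm 3.1 m, τ = 382.2 × 3.1 = 1185 N·m clockwise.
Net moment of known loads = 365.9 N·m clockwise.
An unknown mass m at 1.5 m has arm 0.8 m; its moment is m·g·0.8 counterclockwise.
Balancing moments: m × 9.8 × 0.8 = 365.9, giving m = 365.9 / (9.8 × 0.8) = 46.7 kg.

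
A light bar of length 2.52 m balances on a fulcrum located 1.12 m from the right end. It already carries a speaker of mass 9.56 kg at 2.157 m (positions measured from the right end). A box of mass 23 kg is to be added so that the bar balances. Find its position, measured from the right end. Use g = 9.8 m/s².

x ≈ 0.689 m from the right end

About the fulcrum (at 1.12 m from the right end):
Speaker: 9.56 × 9.8 = 93.69 N down at 2.157 m → arm 1.037 m, τ = 93.69 × 1.037 = 97.16 N·m counterclockwise.
Net moment of existing loads = 97.16 N·m counterclockwise.
The box weighs 23 × 9.8 = 225.4 N and must supply an equal clockwise moment, so its lever arm about the fulcrum is 97.16 / 225.4 = 0.431 m.
That puts it at 1.12 − 0.431 = 0.689 m from the right end.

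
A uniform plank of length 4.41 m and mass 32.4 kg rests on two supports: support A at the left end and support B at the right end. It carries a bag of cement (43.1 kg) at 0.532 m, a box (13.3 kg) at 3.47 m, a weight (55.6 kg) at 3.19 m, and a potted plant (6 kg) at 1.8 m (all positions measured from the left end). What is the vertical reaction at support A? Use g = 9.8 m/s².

Sum moments about support B (its reaction then has zero moment arm).
Beam weight: 32.4 × 9.8 = 317.5 N down at 2.205 m → arm 2.205 m, τ = 317.5 × 2.205 = 700.1 N·m counterclockwise.
Bag of cement: 43.1 × 9.8 = 422.4 N down at 0.532 m → arm 3.878 m, τ = 422.4 × 3.878 = 1638 N·m counterclockwise.
Box: 13.3 × 9.8 = 130.3 N down at 3.47 m → arm 0.94 m, τ = 130.3 × 0.94 = 122.5 N·m counterclockwise.
Weight: 55.6 × 9.8 = 544.9 N down at 3.19 m → arm 1.22 m, τ = 544.9 × 1.22 = 664.8 N·m counterclockwise.
Potted plant: 6 × 9.8 = 58.8 N down at 1.8 m → arm 2.61 m, τ = 58.8 × 2.61 = 153.5 N·m counterclockwise.
Net load moment about support B = 3279 N·m counterclockwise.
Reaction R at support A is upward at 0 m, arm 4.41 m → moment R × 4.41 clockwise.
Setting net torque to zero: R × 4.41 = 3279 → R = 744 N.

R_A ≈ 744 N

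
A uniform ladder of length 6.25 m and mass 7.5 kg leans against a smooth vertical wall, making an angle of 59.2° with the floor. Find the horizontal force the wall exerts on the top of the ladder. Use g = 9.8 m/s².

N_wall ≈ 21.9 N

About the foot of the ladder:
Ladder weight 7.5×9.8 = 73.5 N acts at 3.125 m along the ladder; its horizontal arm is 3.125·cos59.2° = 1.6 m → τ = 117.6 N·m clockwise.
Wall normal N acts horizontally at the top; its moment arm is the height L sinθ = 6.25·sin59.2° = 5.368 m, counterclockwise.
Στ = 0 ⇒ N × 5.368 = 117.6 ⇒ N = 21.9 N.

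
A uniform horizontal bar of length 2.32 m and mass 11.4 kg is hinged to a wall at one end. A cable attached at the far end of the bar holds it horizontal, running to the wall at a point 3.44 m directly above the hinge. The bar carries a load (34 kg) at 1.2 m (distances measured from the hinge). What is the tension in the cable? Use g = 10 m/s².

T ≈ 281 N

Choose the hinge as the axis so the unknown hinge reaction has zero arm there.
Beam weight: 11.4 × 10 = 114 N down at 1.16 m → arm 1.16 m, τ = 114 × 1.16 = 132.2 N·m clockwise.
Load: 34 × 10 = 340 N down at 1.2 m → arm 1.2 m, τ = 340 × 1.2 = 408 N·m clockwise.
Total clockwise load moment = 540.2 N·m.
The cable tension T acts at 2.32 m; only its component perpendicular to the bar, T sinθ, produces torque. sinθ = h/√(h²+d²) = 3.44/√(3.44²+2.32²) = 0.8291.
Στ = 0 ⇒ T × 2.32 × 0.8291 = 540.2 ⇒ T = 540.2 / 1.924 = 281 N.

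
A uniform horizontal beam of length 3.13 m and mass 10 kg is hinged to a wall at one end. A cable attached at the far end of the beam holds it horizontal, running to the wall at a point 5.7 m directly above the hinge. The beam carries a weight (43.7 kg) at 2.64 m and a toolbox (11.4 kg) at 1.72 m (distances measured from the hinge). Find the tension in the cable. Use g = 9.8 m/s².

T ≈ 538 N

Sum moments about the hinge (the unknown hinge reaction has zero arm there).
Beam weight: 10 × 9.8 = 98 N down at 1.565 m → arm 1.565 m, τ = 98 × 1.565 = 153.4 N·m clockwise.
Weight: 43.7 × 9.8 = 428.3 N down at 2.64 m → arm 2.64 m, τ = 428.3 × 2.64 = 1131 N·m clockwise.
Toolbox: 11.4 × 9.8 = 111.7 N down at 1.72 m → arm 1.72 m, τ = 111.7 × 1.72 = 192.1 N·m clockwise.
Total clockwise load moment = 1476 N·m.
The cable tension T acts at 3.13 m; only its component perpendicular to the beam, T sinθ, produces torque. sinθ = h/√(h²+d²) = 5.7/√(5.7²+3.13²) = 0.8765.
Στ = 0 ⇒ T × 3.13 × 0.8765 = 1476 ⇒ T = 1476 / 2.743 = 538 N.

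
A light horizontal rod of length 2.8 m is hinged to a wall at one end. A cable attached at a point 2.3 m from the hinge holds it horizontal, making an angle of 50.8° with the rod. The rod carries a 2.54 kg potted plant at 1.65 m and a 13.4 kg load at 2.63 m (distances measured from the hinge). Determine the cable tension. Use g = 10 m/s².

T ≈ 221 N

Sum moments about the hinge (the unknown hinge reaction has zero arm there).
Potted plant: 2.54 × 10 = 25.4 N down at 1.65 m → arm 1.65 m, τ = 25.4 × 1.65 = 41.91 N·m clockwise.
Load: 13.4 × 10 = 134 N down at 2.63 m → arm 2.63 m, τ = 134 × 2.63 = 352.4 N·m clockwise.
Total clockwise load moment = 394.3 N·m.
The cable tension T acts at 2.3 m; only its component perpendicular to the rod, T sinθ, produces torque. sin 50.8° = 0.7749.
Στ = 0 ⇒ T × 2.3 × 0.7749 = 394.3 ⇒ T = 394.3 / 1.782 = 221 N.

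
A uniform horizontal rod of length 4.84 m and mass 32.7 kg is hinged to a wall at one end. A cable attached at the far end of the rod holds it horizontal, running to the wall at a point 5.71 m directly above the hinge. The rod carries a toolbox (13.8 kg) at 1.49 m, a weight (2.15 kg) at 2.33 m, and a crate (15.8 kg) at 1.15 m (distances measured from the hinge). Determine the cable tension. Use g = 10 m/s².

Taking torques about the hinge:
Beam weight: 32.7 × 10 = 327 N down at 2.42 m → arm 2.42 m, τ = 327 × 2.42 = 791.3 N·m clockwise.
Toolbox: 13.8 × 10 = 138 N down at 1.49 m → arm 1.49 m, τ = 138 × 1.49 = 205.6 N·m clockwise.
Weight: 2.15 × 10 = 21.5 N down at 2.33 m → arm 2.33 m, τ = 21.5 × 2.33 = 50.09 N·m clockwise.
Crate: 15.8 × 10 = 158 N down at 1.15 m → arm 1.15 m, τ = 158 × 1.15 = 181.7 N·m clockwise.
Total clockwise load moment = 1229 N·m.
The cable tension T acts at 4.84 m; only its component perpendicular to the rod, T sinθ, produces torque. sinθ = h/√(h²+d²) = 5.71/√(5.71²+4.84²) = 0.7628.
Setting net torque to zero: T × 4.84 × 0.7628 = 1229 → T = 1229 / 3.692 = 333 N.

T ≈ 333 N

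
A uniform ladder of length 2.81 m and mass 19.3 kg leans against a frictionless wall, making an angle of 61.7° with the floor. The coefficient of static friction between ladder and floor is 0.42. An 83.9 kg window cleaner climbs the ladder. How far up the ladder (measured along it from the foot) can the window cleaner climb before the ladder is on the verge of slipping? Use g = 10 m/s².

Choose the foot of the ladder as the axis so the floor normal and friction both act there and drop out.
Ladder weight 19.3×10 = 193 N acts at 1.405 m along the ladder; its horizontal arm is 1.405·cos61.7° = 0.6661 m → τ = 128.6 N·m clockwise.
Window cleaner weight 83.9×10 = 839 N at distance d → arm d·cos61.7° → τ = 839·d·0.4741 clockwise.
Wall normal N at the top has arm L sinθ = 2.474 m counterclockwise, so Στ = 0 gives N·2.474 = 128.6 + 397.8·d.
ΣFy = 0 ⇒ N_floor = 1032 N, so the maximum friction is μ_s·N_floor = 0.42×1032 = 433.4 N. ΣFx = 0 ⇒ N_wall = f, so at the slipping point N = 433.4 N.
Substituting: 433.4×2.474 = 128.6 + 397.8·d ⇒ d = (1072 − 128.6) / 397.8 = 2.37 m.

d ≈ 2.37 m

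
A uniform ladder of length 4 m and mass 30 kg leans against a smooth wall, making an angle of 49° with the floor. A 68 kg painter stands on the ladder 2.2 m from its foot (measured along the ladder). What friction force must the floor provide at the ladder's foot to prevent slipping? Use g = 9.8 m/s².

Take moments about the foot of the ladder.
Ladder weight 30×9.8 = 294 N acts at 2 m along the ladder; its horizontal arm is 2·cos49° = 1.312 m → τ = 385.7 N·m clockwise.
Painter: 68×9.8 = 666.4 N at 2.2 m → arm 1.443 m → τ = 961.6 N·m clockwise.
Wall normal N acts horizontally at the top; its moment arm is the height L sinθ = 4·sin49° = 3.019 m, counterclockwise.
Setting net torque to zero: N × 3.019 = 1347 → N = 446 N.
ΣFx = 0: friction at the foot balances the wall's push, so f = N_wall = 446 N.

f ≈ 446 N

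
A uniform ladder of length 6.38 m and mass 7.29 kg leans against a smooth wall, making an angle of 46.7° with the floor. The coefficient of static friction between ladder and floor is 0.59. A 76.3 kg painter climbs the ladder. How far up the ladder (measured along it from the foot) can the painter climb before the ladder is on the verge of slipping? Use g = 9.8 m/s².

d ≈ 4.07 m

Taking torques about the foot of the ladder:
Ladder weight 7.29×9.8 = 71.44 N acts at 3.19 m along the ladder; its horizontal arm is 3.19·cos46.7° = 2.188 m → τ = 156.3 N·m clockwise.
Painter weight 76.3×9.8 = 747.7 N at distance d → arm d·cos46.7° → τ = 747.7·d·0.6858 clockwise.
Wall normal N at the top has arm L sinθ = 4.643 m counterclockwise, so Στ = 0 gives N·4.643 = 156.3 + 512.8·d.
ΣFy = 0 ⇒ N_floor = 819.1 N, so the maximum friction is μ_s·N_floor = 0.59×819.1 = 483.3 N. ΣFx = 0 ⇒ N_wall = f, so at the slipping point N = 483.3 N.
Substituting: 483.3×4.643 = 156.3 + 512.8·d ⇒ d = (2244 − 156.3) / 512.8 = 4.07 m.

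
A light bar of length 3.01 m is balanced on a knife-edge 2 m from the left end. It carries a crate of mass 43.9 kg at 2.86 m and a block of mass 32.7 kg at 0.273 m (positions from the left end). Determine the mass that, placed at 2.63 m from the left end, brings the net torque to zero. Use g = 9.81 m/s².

m ≈ 29.7 kg

Take moments about the knife-edge (at 2 m from the left end).
Crate: 43.9 × 9.81 = 430.7 N down at 2.86 m → arm 0.86 m, τ = 430.7 × 0.86 = 370.4 N·m clockwise.
Block: 32.7 × 9.81 = 320.8 N down at 0.273 m → arm 1.727 m, τ = 320.8 × 1.727 = 554 N·m counterclockwise.
Net moment of known loads = 183.6 N·m counterclockwise.
An unknown mass m at 2.63 m has arm 0.63 m; its moment is m·g·0.63 clockwise.
Στ = 0 ⇒ m × 9.81 × 0.63 = 183.6 ⇒ m = 183.6 / (9.81 × 0.63) = 29.7 kg.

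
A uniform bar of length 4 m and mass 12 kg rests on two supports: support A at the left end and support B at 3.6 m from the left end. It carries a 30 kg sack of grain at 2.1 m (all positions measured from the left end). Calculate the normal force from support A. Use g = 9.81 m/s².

Taking torques about support B:
Beam weight: 12 × 9.81 = 117.7 N down at 2 m → arm 1.6 m, τ = 117.7 × 1.6 = 188.3 N·m counterclockwise.
Sack of grain: 30 × 9.81 = 294.3 N down at 2.1 m → arm 1.5 m, τ = 294.3 × 1.5 = 441.5 N·m counterclockwise.
Net load moment about support B = 629.8 N·m counterclockwise.
Reaction R at support A is upward at 0 m, arm 3.6 m → moment R × 3.6 clockwise.
Στ = 0 ⇒ R × 3.6 = 629.8 ⇒ R = 175 N.

R_A ≈ 175 N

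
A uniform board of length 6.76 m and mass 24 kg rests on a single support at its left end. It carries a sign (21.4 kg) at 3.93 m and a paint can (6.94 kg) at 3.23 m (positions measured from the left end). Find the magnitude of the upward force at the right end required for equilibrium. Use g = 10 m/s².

Taking torques about the left end:
Beam weight: 24 × 10 = 240 N down at 3.38 m → arm 3.38 m, τ = 240 × 3.38 = 811.2 N·m clockwise.
Sign: 21.4 × 10 = 214 N down at 3.93 m → arm 3.93 m, τ = 214 × 3.93 = 841 N·m clockwise.
Paint can: 6.94 × 10 = 69.4 N down at 3.23 m → arm 3.23 m, τ = 69.4 × 3.23 = 224.2 N·m clockwise.
Net moment of the loads = 1876 N·m clockwise.
The upward force F acts at the right end, arm 6.76 m, giving F × 6.76 counterclockwise.
Setting net torque to zero: F × 6.76 = 1876 → F = 1876 / 6.76 = 278 N.

F ≈ 278 N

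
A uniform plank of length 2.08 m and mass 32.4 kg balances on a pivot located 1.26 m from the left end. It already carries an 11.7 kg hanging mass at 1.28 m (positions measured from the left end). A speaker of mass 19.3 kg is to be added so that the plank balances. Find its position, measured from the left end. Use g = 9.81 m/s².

x ≈ 1.62 m from the left end

Taking torques about the pivot (at 1.26 m from the left end):
Beam weight: 32.4 × 9.81 = 317.8 N down at 1.04 m → arm 0.22 m, τ = 317.8 × 0.22 = 69.92 N·m counterclockwise.
Hanging mass: 11.7 × 9.81 = 114.8 N down at 1.28 m → arm 0.02 m, τ = 114.8 × 0.02 = 2.296 N·m clockwise.
Net moment of existing loads = 67.62 N·m counterclockwise.
The speaker weighs 19.3 × 9.81 = 189.3 N and must supply an equal clockwise moment, so its lever arm about the pivot is 67.62 / 189.3 = 0.357 m.
That puts it at 1.26 + 0.357 = 1.62 m from the left end.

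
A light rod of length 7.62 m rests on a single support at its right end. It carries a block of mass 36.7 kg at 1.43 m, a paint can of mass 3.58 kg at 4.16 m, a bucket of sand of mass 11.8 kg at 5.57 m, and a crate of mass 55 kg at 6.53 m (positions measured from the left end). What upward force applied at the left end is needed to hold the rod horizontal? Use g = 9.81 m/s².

F ≈ 417 N

About the right end:
Block: 36.7 × 9.81 = 360 N down at 1.43 m → arm 6.19 m, τ = 360 × 6.19 = 2228 N·m counterclockwise.
Paint can: 3.58 × 9.81 = 35.12 N down at 4.16 m → arm 3.46 m, τ = 35.12 × 3.46 = 121.5 N·m counterclockwise.
Bucket of sand: 11.8 × 9.81 = 115.8 N down at 5.57 m → arm 2.05 m, τ = 115.8 × 2.05 = 237.4 N·m counterclockwise.
Crate: 55 × 9.81 = 539.6 N down at 6.53 m → arm 1.09 m, τ = 539.6 × 1.09 = 588.2 N·m counterclockwise.
Net moment of the loads = 3175 N·m counterclockwise.
The upward force F acts at the left end, arm 7.62 m, giving F × 7.62 clockwise.
Στ = 0 ⇒ F × 7.62 = 3175 ⇒ F = 3175 / 7.62 = 417 N.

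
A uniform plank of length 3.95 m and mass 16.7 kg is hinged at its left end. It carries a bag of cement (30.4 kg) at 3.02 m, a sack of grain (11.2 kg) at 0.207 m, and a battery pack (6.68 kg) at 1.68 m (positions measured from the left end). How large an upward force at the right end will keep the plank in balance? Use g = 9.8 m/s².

About the left end:
Beam weight: 16.7 × 9.8 = 163.7 N down at 1.975 m → arm 1.975 m, τ = 163.7 × 1.975 = 323.3 N·m clockwise.
Bag of cement: 30.4 × 9.8 = 297.9 N down at 3.02 m → arm 3.02 m, τ = 297.9 × 3.02 = 899.7 N·m clockwise.
Sack of grain: 11.2 × 9.8 = 109.8 N down at 0.207 m → arm 0.207 m, τ = 109.8 × 0.207 = 22.73 N·m clockwise.
Battery pack: 6.68 × 9.8 = 65.46 N down at 1.68 m → arm 1.68 m, τ = 65.46 × 1.68 = 110 N·m clockwise.
Net moment of the loads = 1356 N·m clockwise.
The upward force F acts at the right end, arm 3.95 m, giving F × 3.95 counterclockwise.
Balancing moments: F × 3.95 = 1356, giving F = 1356 / 3.95 = 343 N.

F ≈ 343 N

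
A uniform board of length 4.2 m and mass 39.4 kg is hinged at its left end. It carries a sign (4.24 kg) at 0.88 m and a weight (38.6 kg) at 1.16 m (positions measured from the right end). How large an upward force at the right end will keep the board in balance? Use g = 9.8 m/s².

Choose the left end as the axis so the unknown pivot reaction has zero arm there.
Beam weight: 39.4 × 9.8 = 386.1 N down at 2.1 m → arm 2.1 m, τ = 386.1 × 2.1 = 810.8 N·m clockwise.
Sign: 4.24 × 9.8 = 41.55 N down at 0.88 m → arm 3.32 m, τ = 41.55 × 3.32 = 137.9 N·m clockwise.
Weight: 38.6 × 9.8 = 378.3 N down at 1.16 m → arm 3.04 m, τ = 378.3 × 3.04 = 1150 N·m clockwise.
Net moment of the loads = 2099 N·m clockwise.
The upward force F acts at the right end, arm 4.2 m, giving F × 4.2 counterclockwise.
Setting net torque to zero: F × 4.2 = 2099 → F = 2099 / 4.2 = 500 N.

F ≈ 500 N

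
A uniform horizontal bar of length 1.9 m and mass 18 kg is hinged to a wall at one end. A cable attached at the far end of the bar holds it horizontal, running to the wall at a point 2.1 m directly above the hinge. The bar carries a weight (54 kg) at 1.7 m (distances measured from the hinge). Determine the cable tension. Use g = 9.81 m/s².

T ≈ 758 N

Taking torques about the hinge:
Beam weight: 18 × 9.81 = 176.6 N down at 0.95 m → arm 0.95 m, τ = 176.6 × 0.95 = 167.8 N·m clockwise.
Weight: 54 × 9.81 = 529.7 N down at 1.7 m → arm 1.7 m, τ = 529.7 × 1.7 = 900.5 N·m clockwise.
Total clockwise load moment = 1068 N·m.
The cable tension T acts at 1.9 m; only its component perpendicular to the bar, T sinθ, produces torque. sinθ = h/√(h²+d²) = 2.1/√(2.1²+1.9²) = 0.7415.
For rotational equilibrium, T × 1.9 × 0.7415 = 1068, so T = 1068 / 1.409 = 758 N.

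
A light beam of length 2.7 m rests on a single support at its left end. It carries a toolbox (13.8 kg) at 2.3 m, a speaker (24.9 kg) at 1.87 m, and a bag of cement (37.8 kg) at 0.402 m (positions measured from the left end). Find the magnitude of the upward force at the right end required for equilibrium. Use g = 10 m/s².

F ≈ 346 N

Taking torques about the left end:
Toolbox: 13.8 × 10 = 138 N down at 2.3 m → arm 2.3 m, τ = 138 × 2.3 = 317.4 N·m clockwise.
Speaker: 24.9 × 10 = 249 N down at 1.87 m → arm 1.87 m, τ = 249 × 1.87 = 465.6 N·m clockwise.
Bag of cement: 37.8 × 10 = 378 N down at 0.402 m → arm 0.402 m, τ = 378 × 0.402 = 152 N·m clockwise.
Net moment of the loads = 935 N·m clockwise.
The upward force F acts at the right end, arm 2.7 m, giving F × 2.7 counterclockwise.
For rotational equilibrium, F × 2.7 = 935, so F = 935 / 2.7 = 346 N.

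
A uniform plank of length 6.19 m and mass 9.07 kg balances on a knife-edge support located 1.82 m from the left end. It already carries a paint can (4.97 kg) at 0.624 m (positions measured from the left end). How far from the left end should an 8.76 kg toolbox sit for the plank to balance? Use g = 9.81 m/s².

x ≈ 1.18 m from the left end

About the knife-edge support (at 1.82 m from the left end):
Beam weight: 9.07 × 9.81 = 88.98 N down at 3.095 m → arm 1.275 m, τ = 88.98 × 1.275 = 113.4 N·m clockwise.
Paint can: 4.97 × 9.81 = 48.76 N down at 0.624 m → arm 1.196 m, τ = 48.76 × 1.196 = 58.32 N·m counterclockwise.
Net moment of existing loads = 55.08 N·m clockwise.
The toolbox weighs 8.76 × 9.81 = 85.94 N and must supply an equal counterclockwise moment, so its lever arm about the knife-edge support is 55.08 / 85.94 = 0.641 m.
That puts it at 1.82 − 0.641 = 1.18 m from the left end.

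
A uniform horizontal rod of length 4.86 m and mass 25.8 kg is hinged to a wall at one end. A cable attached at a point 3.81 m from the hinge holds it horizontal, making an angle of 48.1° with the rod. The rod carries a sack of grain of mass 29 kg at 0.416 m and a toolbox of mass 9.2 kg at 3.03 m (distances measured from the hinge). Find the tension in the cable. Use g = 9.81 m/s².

T ≈ 355 N

About the hinge:
Beam weight: 25.8 × 9.81 = 253.1 N down at 2.43 m → arm 2.43 m, τ = 253.1 × 2.43 = 615 N·m clockwise.
Sack of grain: 29 × 9.81 = 284.5 N down at 0.416 m → arm 0.416 m, τ = 284.5 × 0.416 = 118.4 N·m clockwise.
Toolbox: 9.2 × 9.81 = 90.25 N down at 3.03 m → arm 3.03 m, τ = 90.25 × 3.03 = 273.5 N·m clockwise.
Total clockwise load moment = 1007 N·m.
The cable tension T acts at 3.81 m; only its component perpendicular to the rod, T sinθ, produces torque. sin 48.1° = 0.7443.
For rotational equilibrium, T × 3.81 × 0.7443 = 1007, so T = 1007 / 2.836 = 355 N.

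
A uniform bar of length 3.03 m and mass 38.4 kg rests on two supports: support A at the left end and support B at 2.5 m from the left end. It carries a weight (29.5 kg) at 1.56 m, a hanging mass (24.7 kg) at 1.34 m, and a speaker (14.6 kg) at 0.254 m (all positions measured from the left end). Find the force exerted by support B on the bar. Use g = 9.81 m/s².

R_B ≈ 553 N

Choose support A as the axis so its reaction then has zero moment arm.
Beam weight: 38.4 × 9.81 = 376.7 N down at 1.515 m → arm 1.515 m, τ = 376.7 × 1.515 = 570.7 N·m clockwise.
Weight: 29.5 × 9.81 = 289.4 N down at 1.56 m → arm 1.56 m, τ = 289.4 × 1.56 = 451.5 N·m clockwise.
Hanging mass: 24.7 × 9.81 = 242.3 N down at 1.34 m → arm 1.34 m, τ = 242.3 × 1.34 = 324.7 N·m clockwise.
Speaker: 14.6 × 9.81 = 143.2 N down at 0.254 m → arm 0.254 m, τ = 143.2 × 0.254 = 36.37 N·m clockwise.
Net load moment about support A = 1383 N·m clockwise.
Reaction R at support B is upward at 2.5 m, arm 2.5 m → moment R × 2.5 counterclockwise.
Στ = 0 ⇒ R × 2.5 = 1383 ⇒ R = 553 N.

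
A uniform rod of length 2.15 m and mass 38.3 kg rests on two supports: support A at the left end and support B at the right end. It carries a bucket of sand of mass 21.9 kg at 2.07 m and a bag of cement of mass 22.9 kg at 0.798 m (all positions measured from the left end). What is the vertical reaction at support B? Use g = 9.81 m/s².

Choose support A as the axis so its reaction then has zero moment arm.
Beam weight: 38.3 × 9.81 = 375.7 N down at 1.075 m → arm 1.075 m, τ = 375.7 × 1.075 = 403.9 N·m clockwise.
Bucket of sand: 21.9 × 9.81 = 214.8 N down at 2.07 m → arm 2.07 m, τ = 214.8 × 2.07 = 444.6 N·m clockwise.
Bag of cement: 22.9 × 9.81 = 224.6 N down at 0.798 m → arm 0.798 m, τ = 224.6 × 0.798 = 179.2 N·m clockwise.
Net load moment about support A = 1028 N·m clockwise.
Reaction R at support B is upward at 2.15 m, arm 2.15 m → moment R × 2.15 counterclockwise.
For rotational equilibrium, R × 2.15 = 1028, so R = 478 N.

R_B ≈ 478 N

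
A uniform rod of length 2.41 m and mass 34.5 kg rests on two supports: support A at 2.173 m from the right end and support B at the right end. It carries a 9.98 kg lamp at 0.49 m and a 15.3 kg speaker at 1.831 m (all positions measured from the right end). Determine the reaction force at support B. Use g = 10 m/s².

Sum moments about support A (its reaction then has zero moment arm).
Beam weight: 34.5 × 10 = 345 N down at 1.205 m → arm 0.968 m, τ = 345 × 0.968 = 334 N·m clockwise.
Lamp: 9.98 × 10 = 99.8 N down at 0.49 m → arm 1.683 m, τ = 99.8 × 1.683 = 168 N·m clockwise.
Speaker: 15.3 × 10 = 153 N down at 1.831 m → arm 0.342 m, τ = 153 × 0.342 = 52.33 N·m clockwise.
Net load moment about support A = 554.3 N·m clockwise.
Reaction R at support B is upward at 0 m, arm 2.173 m → moment R × 2.173 counterclockwise.
Setting net torque to zero: R × 2.173 = 554.3 → R = 255 N.

R_B ≈ 255 N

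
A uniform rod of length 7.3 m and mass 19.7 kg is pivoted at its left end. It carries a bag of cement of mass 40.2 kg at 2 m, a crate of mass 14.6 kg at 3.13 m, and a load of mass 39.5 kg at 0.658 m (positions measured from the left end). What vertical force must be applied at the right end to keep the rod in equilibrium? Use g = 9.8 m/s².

F ≈ 301 N

Take moments about the left end.
Beam weight: 19.7 × 9.8 = 193.1 N down at 3.65 m → arm 3.65 m, τ = 193.1 × 3.65 = 704.8 N·m clockwise.
Bag of cement: 40.2 × 9.8 = 394 N down at 2 m → arm 2 m, τ = 394 × 2 = 788 N·m clockwise.
Crate: 14.6 × 9.8 = 143.1 N down at 3.13 m → arm 3.13 m, τ = 143.1 × 3.13 = 447.9 N·m clockwise.
Load: 39.5 × 9.8 = 387.1 N down at 0.658 m → arm 0.658 m, τ = 387.1 × 0.658 = 254.7 N·m clockwise.
Net moment of the loads = 2195 N·m clockwise.
The upward force F acts at the right end, arm 7.3 m, giving F × 7.3 counterclockwise.
Balancing moments: F × 7.3 = 2195, giving F = 2195 / 7.3 = 301 N.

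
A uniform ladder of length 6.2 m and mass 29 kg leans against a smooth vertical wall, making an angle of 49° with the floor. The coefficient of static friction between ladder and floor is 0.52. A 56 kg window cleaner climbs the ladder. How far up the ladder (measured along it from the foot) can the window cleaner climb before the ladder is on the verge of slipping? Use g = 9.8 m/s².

d ≈ 4.02 m

Choose the foot of the ladder as the axis so the floor normal and friction both act there and drop out.
Ladder weight 29×9.8 = 284.2 N acts at 3.1 m along the ladder; its horizontal arm is 3.1·cos49° = 2.034 m → τ = 578.1 N·m clockwise.
Window cleaner weight 56×9.8 = 548.8 N at distance d → arm d·cos49° → τ = 548.8·d·0.6561 clockwise.
Wall normal N at the top has arm L sinθ = 4.679 m counterclockwise, so Στ = 0 gives N·4.679 = 578.1 + 360.1·d.
ΣFy = 0 ⇒ N_floor = 833 N, so the maximum friction is μ_s·N_floor = 0.52×833 = 433.2 N. ΣFx = 0 ⇒ N_wall = f, so at the slipping point N = 433.2 N.
Substituting: 433.2×4.679 = 578.1 + 360.1·d ⇒ d = (2027 − 578.1) / 360.1 = 4.02 m.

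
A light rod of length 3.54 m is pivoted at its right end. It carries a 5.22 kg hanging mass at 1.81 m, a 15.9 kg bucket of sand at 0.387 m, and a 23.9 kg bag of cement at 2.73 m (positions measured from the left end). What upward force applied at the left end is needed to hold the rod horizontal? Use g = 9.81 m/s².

F ≈ 218 N

Take moments about the right end.
Hanging mass: 5.22 × 9.81 = 51.21 N down at 1.81 m → arm 1.73 m, τ = 51.21 × 1.73 = 88.59 N·m counterclockwise.
Bucket of sand: 15.9 × 9.81 = 156 N down at 0.387 m → arm 3.153 m, τ = 156 × 3.153 = 491.9 N·m counterclockwise.
Bag of cement: 23.9 × 9.81 = 234.5 N down at 2.73 m → arm 0.81 m, τ = 234.5 × 0.81 = 189.9 N·m counterclockwise.
Net moment of the loads = 770.4 N·m counterclockwise.
The upward force F acts at the left end, arm 3.54 m, giving F × 3.54 clockwise.
Setting net torque to zero: F × 3.54 = 770.4 → F = 770.4 / 3.54 = 218 N.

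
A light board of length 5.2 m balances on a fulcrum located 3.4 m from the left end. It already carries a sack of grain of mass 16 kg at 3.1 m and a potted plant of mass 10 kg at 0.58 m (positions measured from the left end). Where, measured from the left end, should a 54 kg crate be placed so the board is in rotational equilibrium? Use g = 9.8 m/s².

About the fulcrum (at 3.4 m from the left end):
Sack of grain: 16 × 9.8 = 156.8 N down at 3.1 m → arm 0.3 m, τ = 156.8 × 0.3 = 47.04 N·m counterclockwise.
Potted plant: 10 × 9.8 = 98 N down at 0.58 m → arm 2.82 m, τ = 98 × 2.82 = 276.4 N·m counterclockwise.
Net moment of existing loads = 323.4 N·m counterclockwise.
The crate weighs 54 × 9.8 = 529.2 N and must supply an equal clockwise moment, so its lever arm about the fulcrum is 323.4 / 529.2 = 0.611 m.
That puts it at 3.4 + 0.611 = 4.01 m from the left end.

x ≈ 4.01 m from the left end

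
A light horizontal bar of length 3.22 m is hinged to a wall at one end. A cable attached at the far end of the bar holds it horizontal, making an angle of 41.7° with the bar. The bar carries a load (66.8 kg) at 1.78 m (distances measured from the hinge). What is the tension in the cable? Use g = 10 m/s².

Take moments about the hinge.
Load: 66.8 × 10 = 668 N down at 1.78 m → arm 1.78 m, τ = 668 × 1.78 = 1189 N·m clockwise.
Total clockwise load moment = 1189 N·m.
The cable tension T acts at 3.22 m; only its component perpendicular to the bar, T sinθ, produces torque. sin 41.7° = 0.6652.
Balancing moments: T × 3.22 × 0.6652 = 1189, giving T = 1189 / 2.142 = 555 N.

T ≈ 555 N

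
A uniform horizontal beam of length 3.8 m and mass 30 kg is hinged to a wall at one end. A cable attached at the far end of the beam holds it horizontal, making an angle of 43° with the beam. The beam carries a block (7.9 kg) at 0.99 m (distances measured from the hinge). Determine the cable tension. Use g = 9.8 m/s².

T ≈ 245 N

Take moments about the hinge.
Beam weight: 30 × 9.8 = 294 N down at 1.9 m → arm 1.9 m, τ = 294 × 1.9 = 558.6 N·m clockwise.
Block: 7.9 × 9.8 = 77.42 N down at 0.99 m → arm 0.99 m, τ = 77.42 × 0.99 = 76.65 N·m clockwise.
Total clockwise load moment = 635.2 N·m.
The cable tension T acts at 3.8 m; only its component perpendicular to the beam, T sinθ, produces torque. sin 43° = 0.682.
Balancing moments: T × 3.8 × 0.682 = 635.2, giving T = 635.2 / 2.592 = 245 N.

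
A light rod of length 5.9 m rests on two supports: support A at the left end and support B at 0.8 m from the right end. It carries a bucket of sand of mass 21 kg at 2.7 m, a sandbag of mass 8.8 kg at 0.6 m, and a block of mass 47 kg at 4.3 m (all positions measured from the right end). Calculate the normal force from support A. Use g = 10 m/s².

R_A ≈ 397 N

Sum moments about support B (its reaction then has zero moment arm).
Bucket of sand: 21 × 10 = 210 N down at 2.7 m → arm 1.9 m, τ = 210 × 1.9 = 399 N·m counterclockwise.
Sandbag: 8.8 × 10 = 88 N down at 0.6 m → arm 0.2 m, τ = 88 × 0.2 = 17.6 N·m clockwise.
Block: 47 × 10 = 470 N down at 4.3 m → arm 3.5 m, τ = 470 × 3.5 = 1645 N·m counterclockwise.
Net load moment about support B = 2026 N·m counterclockwise.
Reaction R at support A is upward at 5.9 m, arm 5.1 m → moment R × 5.1 clockwise.
Setting net torque to zero: R × 5.1 = 2026 → R = 397 N.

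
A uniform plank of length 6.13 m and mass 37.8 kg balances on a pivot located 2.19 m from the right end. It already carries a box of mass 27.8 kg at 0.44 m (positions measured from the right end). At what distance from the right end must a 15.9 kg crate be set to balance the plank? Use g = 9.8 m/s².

x ≈ 3.17 m from the right end

Sum moments about the pivot (at 2.19 m from the right end) (the support reaction has zero arm there).
Beam weight: 37.8 × 9.8 = 370.4 N down at 3.065 m → arm 0.875 m, τ = 370.4 × 0.875 = 324.1 N·m counterclockwise.
Box: 27.8 × 9.8 = 272.4 N down at 0.44 m → arm 1.75 m, τ = 272.4 × 1.75 = 476.7 N·m clockwise.
Net moment of existing loads = 152.6 N·m clockwise.
The crate weighs 15.9 × 9.8 = 155.8 N and must supply an equal counterclockwise moment, so its lever arm about the pivot is 152.6 / 155.8 = 0.979 m.
That puts it at 2.19 + 0.979 = 3.17 m from the right end.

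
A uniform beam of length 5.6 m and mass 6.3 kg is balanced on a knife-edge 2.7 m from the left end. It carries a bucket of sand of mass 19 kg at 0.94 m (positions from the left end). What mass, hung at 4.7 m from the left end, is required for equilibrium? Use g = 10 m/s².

m ≈ 16.4 kg

About the knife-edge (at 2.7 m from the left end):
Beam weight: 6.3 × 10 = 63 N down at 2.8 m → arm 0.1 m, τ = 63 × 0.1 = 6.3 N·m clockwise.
Bucket of sand: 19 × 10 = 190 N down at 0.94 m → arm 1.76 m, τ = 190 × 1.76 = 334.4 N·m counterclockwise.
Net moment of known loads = 328.1 N·m counterclockwise.
An unknown mass m at 4.7 m has arm 2 m; its moment is m·g·2 clockwise.
For rotational equilibrium, m × 10 × 2 = 328.1, so m = 328.1 / (10 × 2) = 16.4 kg.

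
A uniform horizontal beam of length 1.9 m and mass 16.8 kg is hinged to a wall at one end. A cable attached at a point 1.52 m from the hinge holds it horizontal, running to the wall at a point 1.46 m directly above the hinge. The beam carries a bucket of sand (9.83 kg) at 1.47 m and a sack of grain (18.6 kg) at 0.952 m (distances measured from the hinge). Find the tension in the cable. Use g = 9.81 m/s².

Sum moments about the hinge (the unknown hinge reaction has zero arm there).
Beam weight: 16.8 × 9.81 = 164.8 N down at 0.95 m → arm 0.95 m, τ = 164.8 × 0.95 = 156.6 N·m clockwise.
Bucket of sand: 9.83 × 9.81 = 96.43 N down at 1.47 m → arm 1.47 m, τ = 96.43 × 1.47 = 141.8 N·m clockwise.
Sack of grain: 18.6 × 9.81 = 182.5 N down at 0.952 m → arm 0.952 m, τ = 182.5 × 0.952 = 173.7 N·m clockwise.
Total clockwise load moment = 472.1 N·m.
The cable tension T acts at 1.52 m; only its component perpendicular to the beam, T sinθ, produces torque. sinθ = h/√(h²+d²) = 1.46/√(1.46²+1.52²) = 0.6927.
Στ = 0 ⇒ T × 1.52 × 0.6927 = 472.1 ⇒ T = 472.1 / 1.053 = 448 N.

T ≈ 448 N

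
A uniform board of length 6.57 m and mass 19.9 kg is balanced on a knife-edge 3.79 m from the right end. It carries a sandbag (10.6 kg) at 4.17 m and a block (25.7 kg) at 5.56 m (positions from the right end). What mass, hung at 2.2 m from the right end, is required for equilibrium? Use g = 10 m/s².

Taking torques about the knife-edge (at 3.79 m from the right end):
Beam weight: 19.9 × 10 = 199 N down at 3.285 m → arm 0.505 m, τ = 199 × 0.505 = 100.5 N·m clockwise.
Sandbag: 10.6 × 10 = 106 N down at 4.17 m → arm 0.38 m, τ = 106 × 0.38 = 40.28 N·m counterclockwise.
Block: 25.7 × 10 = 257 N down at 5.56 m → arm 1.77 m, τ = 257 × 1.77 = 454.9 N·m counterclockwise.
Net moment of known loads = 394.7 N·m counterclockwise.
An unknown mass m at 2.2 m has arm 1.59 m; its moment is m·g·1.59 clockwise.
Setting net torque to zero: m × 10 × 1.59 = 394.7 → m = 394.7 / (10 × 1.59) = 24.8 kg.

m ≈ 24.8 kg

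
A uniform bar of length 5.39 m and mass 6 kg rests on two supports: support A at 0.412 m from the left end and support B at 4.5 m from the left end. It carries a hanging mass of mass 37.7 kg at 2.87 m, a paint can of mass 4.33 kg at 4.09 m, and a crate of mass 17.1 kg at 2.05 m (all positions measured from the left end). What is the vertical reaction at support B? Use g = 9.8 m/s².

R_B ≈ 360 N

Sum moments about support A (its reaction then has zero moment arm).
Beam weight: 6 × 9.8 = 58.8 N down at 2.695 m → arm 2.283 m, τ = 58.8 × 2.283 = 134.2 N·m clockwise.
Hanging mass: 37.7 × 9.8 = 369.5 N down at 2.87 m → arm 2.458 m, τ = 369.5 × 2.458 = 908.2 N·m clockwise.
Paint can: 4.33 × 9.8 = 42.43 N down at 4.09 m → arm 3.678 m, τ = 42.43 × 3.678 = 156.1 N·m clockwise.
Crate: 17.1 × 9.8 = 167.6 N down at 2.05 m → arm 1.638 m, τ = 167.6 × 1.638 = 274.5 N·m clockwise.
Net load moment about support A = 1473 N·m clockwise.
Reaction R at support B is upward at 4.5 m, arm 4.088 m → moment R × 4.088 counterclockwise.
Στ = 0 ⇒ R × 4.088 = 1473 ⇒ R = 360 N.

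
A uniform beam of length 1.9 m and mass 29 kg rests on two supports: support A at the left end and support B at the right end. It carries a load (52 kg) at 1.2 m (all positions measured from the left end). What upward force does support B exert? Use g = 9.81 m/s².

R_B ≈ 464 N

Choose support A as the axis so its reaction then has zero moment arm.
Beam weight: 29 × 9.81 = 284.5 N down at 0.95 m → arm 0.95 m, τ = 284.5 × 0.95 = 270.3 N·m clockwise.
Load: 52 × 9.81 = 510.1 N down at 1.2 m → arm 1.2 m, τ = 510.1 × 1.2 = 612.1 N·m clockwise.
Net load moment about support A = 882.4 N·m clockwise.
Reaction R at support B is upward at 1.9 m, arm 1.9 m → moment R × 1.9 counterclockwise.
Setting net torque to zero: R × 1.9 = 882.4 → R = 464 N.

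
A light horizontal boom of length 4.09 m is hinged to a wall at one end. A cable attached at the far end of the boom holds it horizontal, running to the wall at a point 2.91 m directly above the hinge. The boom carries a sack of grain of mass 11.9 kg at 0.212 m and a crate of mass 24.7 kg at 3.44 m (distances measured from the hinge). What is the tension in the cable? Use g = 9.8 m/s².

T ≈ 362 N

Taking torques about the hinge:
Sack of grain: 11.9 × 9.8 = 116.6 N down at 0.212 m → arm 0.212 m, τ = 116.6 × 0.212 = 24.72 N·m clockwise.
Crate: 24.7 × 9.8 = 242.1 N down at 3.44 m → arm 3.44 m, τ = 242.1 × 3.44 = 832.8 N·m clockwise.
Total clockwise load moment = 857.5 N·m.
The cable tension T acts at 4.09 m; only its component perpendicular to the boom, T sinθ, produces torque. sinθ = h/√(h²+d²) = 2.91/√(2.91²+4.09²) = 0.5797.
Στ = 0 ⇒ T × 4.09 × 0.5797 = 857.5 ⇒ T = 857.5 / 2.371 = 362 N.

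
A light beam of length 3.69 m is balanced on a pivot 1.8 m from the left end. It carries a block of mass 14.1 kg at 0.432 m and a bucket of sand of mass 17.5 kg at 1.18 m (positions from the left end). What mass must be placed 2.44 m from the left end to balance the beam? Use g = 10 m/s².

m ≈ 47.1 kg

Choose the pivot (at 1.8 m from the left end) as the axis so the support reaction has zero arm there.
Block: 14.1 × 10 = 141 N down at 0.432 m → arm 1.368 m, τ = 141 × 1.368 = 192.9 N·m counterclockwise.
Bucket of sand: 17.5 × 10 = 175 N down at 1.18 m → arm 0.62 m, τ = 175 × 0.62 = 108.5 N·m counterclockwise.
Net moment of known loads = 301.4 N·m counterclockwise.
An unknown mass m at 2.44 m has arm 0.64 m; its moment is m·g·0.64 clockwise.
For rotational equilibrium, m × 10 × 0.64 = 301.4, so m = 301.4 / (10 × 0.64) = 47.1 kg.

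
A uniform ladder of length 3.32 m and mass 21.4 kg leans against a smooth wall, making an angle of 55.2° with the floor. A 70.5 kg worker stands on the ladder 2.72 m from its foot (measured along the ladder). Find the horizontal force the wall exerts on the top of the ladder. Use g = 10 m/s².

N_wall ≈ 476 N

Taking torques about the foot of the ladder:
Ladder weight 21.4×10 = 214 N acts at 1.66 m along the ladder; its horizontal arm is 1.66·cos55.2° = 0.9474 m → τ = 202.7 N·m clockwise.
Worker: 70.5×10 = 705 N at 2.72 m → arm 1.552 m → τ = 1094 N·m clockwise.
Wall normal N acts horizontally at the top; its moment arm is the height L sinθ = 3.32·sin55.2° = 2.726 m, counterclockwise.
Στ = 0 ⇒ N × 2.726 = 1297 ⇒ N = 476 N.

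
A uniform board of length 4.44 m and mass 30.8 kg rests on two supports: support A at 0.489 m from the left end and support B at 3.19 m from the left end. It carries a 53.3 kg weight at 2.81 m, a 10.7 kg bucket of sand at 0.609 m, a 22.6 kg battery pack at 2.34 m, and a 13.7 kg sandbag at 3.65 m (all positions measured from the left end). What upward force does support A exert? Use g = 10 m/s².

R_A ≈ 336 N

About support B:
Beam weight: 30.8 × 10 = 308 N down at 2.22 m → arm 0.97 m, τ = 308 × 0.97 = 298.8 N·m counterclockwise.
Weight: 53.3 × 10 = 533 N down at 2.81 m → arm 0.38 m, τ = 533 × 0.38 = 202.5 N·m counterclockwise.
Bucket of sand: 10.7 × 10 = 107 N down at 0.609 m → arm 2.581 m, τ = 107 × 2.581 = 276.2 N·m counterclockwise.
Battery pack: 22.6 × 10 = 226 N down at 2.34 m → arm 0.85 m, τ = 226 × 0.85 = 192.1 N·m counterclockwise.
Sandbag: 13.7 × 10 = 137 N down at 3.65 m → arm 0.46 m, τ = 137 × 0.46 = 63.02 N·m clockwise.
Net load moment about support B = 906.6 N·m counterclockwise.
Reaction R at support A is upward at 0.489 m, arm 2.701 m → moment R × 2.701 clockwise.
Στ = 0 ⇒ R × 2.701 = 906.6 ⇒ R = 336 N.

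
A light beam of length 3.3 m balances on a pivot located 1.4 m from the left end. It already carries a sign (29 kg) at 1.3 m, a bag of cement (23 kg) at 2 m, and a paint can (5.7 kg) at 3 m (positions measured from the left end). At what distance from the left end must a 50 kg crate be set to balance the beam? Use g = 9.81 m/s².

x ≈ 1 m from the left end

Sum moments about the pivot (at 1.4 m from the left end) (the support reaction has zero arm there).
Sign: 29 × 9.81 = 284.5 N down at 1.3 m → arm 0.1 m, τ = 284.5 × 0.1 = 28.45 N·m counterclockwise.
Bag of cement: 23 × 9.81 = 225.6 N down at 2 m → arm 0.6 m, τ = 225.6 × 0.6 = 135.4 N·m clockwise.
Paint can: 5.7 × 9.81 = 55.92 N down at 3 m → arm 1.6 m, τ = 55.92 × 1.6 = 89.47 N·m clockwise.
Net moment of existing loads = 196.4 N·m clockwise.
The crate weighs 50 × 9.81 = 490.5 N and must supply an equal counterclockwise moment, so its lever arm about the pivot is 196.4 / 490.5 = 0.4 m.
That puts it at 1.4 − 0.4 = 1 m from the left end.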